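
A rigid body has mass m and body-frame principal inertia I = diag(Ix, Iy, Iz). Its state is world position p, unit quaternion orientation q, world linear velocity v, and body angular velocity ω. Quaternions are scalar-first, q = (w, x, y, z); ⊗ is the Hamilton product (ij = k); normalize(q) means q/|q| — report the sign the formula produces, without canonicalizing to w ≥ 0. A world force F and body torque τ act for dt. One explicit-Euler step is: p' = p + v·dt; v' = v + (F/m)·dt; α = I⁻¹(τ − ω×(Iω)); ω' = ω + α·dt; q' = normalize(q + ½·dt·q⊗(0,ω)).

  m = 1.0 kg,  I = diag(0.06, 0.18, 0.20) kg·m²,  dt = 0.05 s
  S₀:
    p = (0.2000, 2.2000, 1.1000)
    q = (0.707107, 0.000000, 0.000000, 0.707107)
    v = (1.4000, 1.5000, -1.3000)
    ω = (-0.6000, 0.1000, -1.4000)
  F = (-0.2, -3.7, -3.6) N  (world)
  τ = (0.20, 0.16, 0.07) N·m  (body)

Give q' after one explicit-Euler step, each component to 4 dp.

q⊗(0,ω) = (0.9899498, -0.4949749, -0.3535535, -0.9899498)
updated quaternion q' = (0.7313, -0.0124, -0.0088, 0.6819)

q' = (0.7313, -0.0124, -0.0088, 0.6819)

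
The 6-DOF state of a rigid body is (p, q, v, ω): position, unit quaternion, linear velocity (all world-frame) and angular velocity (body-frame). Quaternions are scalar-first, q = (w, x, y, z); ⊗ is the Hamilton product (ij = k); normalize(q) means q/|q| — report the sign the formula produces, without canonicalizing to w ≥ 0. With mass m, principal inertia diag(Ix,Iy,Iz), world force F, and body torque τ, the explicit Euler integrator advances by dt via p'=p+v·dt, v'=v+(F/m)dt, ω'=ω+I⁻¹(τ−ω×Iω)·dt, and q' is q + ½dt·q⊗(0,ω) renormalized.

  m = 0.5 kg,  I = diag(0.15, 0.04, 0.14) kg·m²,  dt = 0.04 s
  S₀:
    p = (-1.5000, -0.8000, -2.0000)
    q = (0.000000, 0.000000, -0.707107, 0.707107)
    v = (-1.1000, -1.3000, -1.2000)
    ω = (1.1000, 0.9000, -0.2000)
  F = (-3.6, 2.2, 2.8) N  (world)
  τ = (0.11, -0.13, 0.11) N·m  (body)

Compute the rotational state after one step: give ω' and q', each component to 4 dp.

ω' = (1.1341, 0.7722, -0.1375)
q' = (0.0155, -0.0099, -0.6913, 0.7224)

precession coupling ω×(Iω) = (-0.0180, -0.0022, -0.1089)
(τ − ω×Iω)/I = (0.8533, -3.1950, 1.5636)
ω' = ω + α·dt = (1.1341, 0.7722, -0.1375)
2q̇ = q⊗(0,ω) = (0.7778177, -0.4949749, 0.7778177, 0.7778177)
q' = normalize(q + ½dt·q⊗(0,ω)) = (0.0155, -0.0099, -0.6913, 0.7224)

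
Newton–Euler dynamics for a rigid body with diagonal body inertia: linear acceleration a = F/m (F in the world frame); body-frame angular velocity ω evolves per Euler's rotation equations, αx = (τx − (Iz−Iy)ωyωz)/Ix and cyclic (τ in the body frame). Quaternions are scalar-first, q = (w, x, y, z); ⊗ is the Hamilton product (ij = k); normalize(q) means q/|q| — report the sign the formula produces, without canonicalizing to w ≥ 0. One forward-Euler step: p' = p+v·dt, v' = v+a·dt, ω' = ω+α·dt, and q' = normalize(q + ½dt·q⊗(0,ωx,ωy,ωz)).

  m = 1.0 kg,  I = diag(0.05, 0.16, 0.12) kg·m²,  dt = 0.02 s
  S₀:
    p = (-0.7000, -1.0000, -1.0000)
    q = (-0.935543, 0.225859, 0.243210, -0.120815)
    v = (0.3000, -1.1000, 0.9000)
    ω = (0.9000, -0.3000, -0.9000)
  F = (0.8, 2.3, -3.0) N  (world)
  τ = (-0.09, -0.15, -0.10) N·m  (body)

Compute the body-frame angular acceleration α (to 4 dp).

gyro term ω×Iω = (-0.0108, 0.0567, -0.0297)
(τ − ω×Iω)/I = (-1.5840, -1.2919, -0.5858)

α = (-1.5840, -1.2919, -0.5858)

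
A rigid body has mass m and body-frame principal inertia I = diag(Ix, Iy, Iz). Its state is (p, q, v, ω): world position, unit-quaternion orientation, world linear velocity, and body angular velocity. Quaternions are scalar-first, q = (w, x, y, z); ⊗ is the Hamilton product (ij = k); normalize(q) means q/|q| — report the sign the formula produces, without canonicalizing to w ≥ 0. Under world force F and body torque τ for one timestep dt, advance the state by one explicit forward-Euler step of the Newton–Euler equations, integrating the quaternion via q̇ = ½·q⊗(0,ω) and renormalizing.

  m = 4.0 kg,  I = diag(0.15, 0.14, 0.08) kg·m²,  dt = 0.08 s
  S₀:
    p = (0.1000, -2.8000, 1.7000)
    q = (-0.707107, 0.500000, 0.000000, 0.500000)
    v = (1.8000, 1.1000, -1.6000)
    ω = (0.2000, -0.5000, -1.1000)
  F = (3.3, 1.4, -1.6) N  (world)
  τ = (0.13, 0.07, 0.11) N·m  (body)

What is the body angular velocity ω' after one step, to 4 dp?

ω' = (0.2869, -0.4512, -0.9910)

angular accel α = (1.0867, 0.6100, 1.3625)
ω + α·dt = (0.2869, -0.4512, -0.9910)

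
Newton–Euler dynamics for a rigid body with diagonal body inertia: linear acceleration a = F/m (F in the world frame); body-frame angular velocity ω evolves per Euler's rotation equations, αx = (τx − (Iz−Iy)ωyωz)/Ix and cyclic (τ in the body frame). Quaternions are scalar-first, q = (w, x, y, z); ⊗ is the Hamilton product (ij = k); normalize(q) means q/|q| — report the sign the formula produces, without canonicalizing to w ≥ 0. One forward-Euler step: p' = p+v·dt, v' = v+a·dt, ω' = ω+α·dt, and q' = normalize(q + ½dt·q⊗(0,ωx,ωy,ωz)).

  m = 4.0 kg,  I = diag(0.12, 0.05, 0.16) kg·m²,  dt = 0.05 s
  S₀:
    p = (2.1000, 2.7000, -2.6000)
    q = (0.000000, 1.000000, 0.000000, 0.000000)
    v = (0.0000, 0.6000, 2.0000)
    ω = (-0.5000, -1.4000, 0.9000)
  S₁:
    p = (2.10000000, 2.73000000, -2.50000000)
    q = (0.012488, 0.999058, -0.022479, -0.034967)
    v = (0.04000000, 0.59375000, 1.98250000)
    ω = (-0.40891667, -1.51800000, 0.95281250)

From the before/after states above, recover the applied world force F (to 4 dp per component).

F = (3.2000, -0.5000, -1.4000)

velocity change Δv = (0.04000000, -0.00625000, -0.01750000)
m·(v₁−v₀)/dt = (3.2000, -0.5000, -1.4000)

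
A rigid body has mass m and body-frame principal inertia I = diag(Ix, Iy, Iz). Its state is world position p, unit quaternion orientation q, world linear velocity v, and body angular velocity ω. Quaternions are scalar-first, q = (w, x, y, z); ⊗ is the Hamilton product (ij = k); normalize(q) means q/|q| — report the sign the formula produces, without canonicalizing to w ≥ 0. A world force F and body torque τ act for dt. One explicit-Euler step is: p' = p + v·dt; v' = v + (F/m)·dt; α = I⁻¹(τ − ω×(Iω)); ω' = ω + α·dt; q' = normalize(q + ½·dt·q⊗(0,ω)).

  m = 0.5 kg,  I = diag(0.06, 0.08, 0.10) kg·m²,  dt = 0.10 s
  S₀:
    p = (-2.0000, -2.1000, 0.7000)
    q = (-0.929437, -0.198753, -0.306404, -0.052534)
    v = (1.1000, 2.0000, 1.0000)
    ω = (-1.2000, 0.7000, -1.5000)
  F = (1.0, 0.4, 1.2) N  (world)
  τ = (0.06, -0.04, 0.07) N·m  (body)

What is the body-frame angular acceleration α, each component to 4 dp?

α = (1.3500, 0.4000, 0.8680)

ω×(Iω) gyroscopic = (-0.0210, -0.0720, -0.0168)
angular accel α = (1.3500, 0.4000, 0.8680)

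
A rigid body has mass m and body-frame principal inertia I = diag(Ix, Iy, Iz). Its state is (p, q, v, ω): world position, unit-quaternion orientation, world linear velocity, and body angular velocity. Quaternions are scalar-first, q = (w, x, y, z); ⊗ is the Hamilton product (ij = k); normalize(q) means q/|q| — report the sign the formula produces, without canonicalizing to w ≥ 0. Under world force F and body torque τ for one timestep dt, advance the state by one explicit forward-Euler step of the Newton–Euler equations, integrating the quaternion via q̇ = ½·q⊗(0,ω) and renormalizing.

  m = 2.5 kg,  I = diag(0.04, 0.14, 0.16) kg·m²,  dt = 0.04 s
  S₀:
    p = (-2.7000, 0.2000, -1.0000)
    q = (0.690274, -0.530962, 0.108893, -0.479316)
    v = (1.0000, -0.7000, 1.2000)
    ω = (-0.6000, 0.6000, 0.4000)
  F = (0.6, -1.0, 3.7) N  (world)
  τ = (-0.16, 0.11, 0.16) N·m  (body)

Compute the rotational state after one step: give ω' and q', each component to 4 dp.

ω' = (-0.7648, 0.6232, 0.4490)
q' = (0.6863, -0.5325, 0.1272, -0.4788)

gyro term ω×Iω = (0.0048, 0.0288, -0.0360)
α = I⁻¹(τ − ω×Iω) = (-4.1200, 0.5800, 1.2250)
ω' = ω + α·dt = (-0.7648, 0.6232, 0.4490)
Hamilton product q⊗(0,ω) = (-0.1921866, -0.0830176, 0.9141388, 0.0228682)
q + ½dt·q⊗(0,ω), renormalized = (0.6863, -0.5325, 0.1272, -0.4788)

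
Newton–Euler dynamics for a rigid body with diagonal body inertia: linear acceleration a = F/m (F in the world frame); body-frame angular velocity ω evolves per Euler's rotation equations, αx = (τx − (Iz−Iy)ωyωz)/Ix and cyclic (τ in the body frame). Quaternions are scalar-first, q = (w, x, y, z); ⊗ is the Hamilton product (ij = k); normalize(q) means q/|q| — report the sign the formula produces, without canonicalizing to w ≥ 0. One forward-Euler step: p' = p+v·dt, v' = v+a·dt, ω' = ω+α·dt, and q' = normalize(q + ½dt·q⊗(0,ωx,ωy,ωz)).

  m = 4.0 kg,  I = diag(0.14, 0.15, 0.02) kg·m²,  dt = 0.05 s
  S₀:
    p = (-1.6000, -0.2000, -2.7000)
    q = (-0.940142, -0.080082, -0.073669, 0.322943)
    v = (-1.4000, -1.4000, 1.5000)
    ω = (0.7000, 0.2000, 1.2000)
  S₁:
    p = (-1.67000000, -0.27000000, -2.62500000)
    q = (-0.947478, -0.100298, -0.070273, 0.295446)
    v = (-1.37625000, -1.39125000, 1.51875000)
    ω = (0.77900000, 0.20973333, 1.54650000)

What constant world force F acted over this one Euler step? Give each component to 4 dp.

F = (1.9000, 0.7000, 1.5000)

Δv = v₁−v₀ = (0.02375000, 0.00875000, 0.01875000)
F = m·Δv/dt = (1.9000, 0.7000, 1.5000)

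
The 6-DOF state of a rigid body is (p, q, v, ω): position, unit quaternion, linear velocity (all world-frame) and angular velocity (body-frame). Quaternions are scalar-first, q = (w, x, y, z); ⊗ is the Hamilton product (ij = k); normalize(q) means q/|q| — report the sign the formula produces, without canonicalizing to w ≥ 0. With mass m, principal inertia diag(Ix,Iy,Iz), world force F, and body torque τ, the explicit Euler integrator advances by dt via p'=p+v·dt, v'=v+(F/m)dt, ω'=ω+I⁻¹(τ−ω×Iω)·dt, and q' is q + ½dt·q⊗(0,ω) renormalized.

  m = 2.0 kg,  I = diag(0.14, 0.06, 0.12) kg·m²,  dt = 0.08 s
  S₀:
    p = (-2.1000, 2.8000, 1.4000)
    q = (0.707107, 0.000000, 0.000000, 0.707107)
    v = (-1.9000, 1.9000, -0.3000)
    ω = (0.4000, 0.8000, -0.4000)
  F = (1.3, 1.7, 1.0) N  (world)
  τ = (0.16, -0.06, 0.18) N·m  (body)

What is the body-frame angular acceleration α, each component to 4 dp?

ω×(Iω) gyroscopic = (-0.0192, -0.0032, -0.0256)
(τ − ω×Iω)/I = (1.2800, -0.9467, 1.7133)

α = (1.2800, -0.9467, 1.7133)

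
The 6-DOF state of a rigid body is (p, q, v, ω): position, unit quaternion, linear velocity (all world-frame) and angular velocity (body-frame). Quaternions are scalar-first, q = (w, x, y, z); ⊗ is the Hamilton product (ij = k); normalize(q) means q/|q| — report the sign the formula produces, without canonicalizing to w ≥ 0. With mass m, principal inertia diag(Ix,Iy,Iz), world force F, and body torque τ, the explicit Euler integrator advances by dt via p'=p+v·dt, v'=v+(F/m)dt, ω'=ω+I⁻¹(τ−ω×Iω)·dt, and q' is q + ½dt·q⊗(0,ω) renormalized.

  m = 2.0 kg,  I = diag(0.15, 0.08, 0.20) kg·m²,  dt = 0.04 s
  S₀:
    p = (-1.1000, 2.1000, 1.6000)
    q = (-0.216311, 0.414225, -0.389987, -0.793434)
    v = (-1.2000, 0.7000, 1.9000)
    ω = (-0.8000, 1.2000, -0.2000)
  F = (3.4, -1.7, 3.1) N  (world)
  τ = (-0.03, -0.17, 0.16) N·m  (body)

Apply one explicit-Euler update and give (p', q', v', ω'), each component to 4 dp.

p' = (-1.1480, 2.1280, 1.6760)
q' = (-0.2034, 0.4381, -0.3807, -0.7885)
v' = (-1.1320, 0.6660, 1.9620)
ω' = (-0.8003, 1.1190, -0.1814)

α = I⁻¹(τ − ω×Iω) = (-0.0080, -2.0250, 0.4640)
ω + α·dt = (-0.8003, 1.1190, -0.1814)
Hamilton product q⊗(0,ω) = (0.6406776, 1.2031670, 0.4580190, 0.2283426)
q + ½dt·q⊗(0,ω), renormalized = (-0.2034, 0.4381, -0.3807, -0.7885)
linear accel F/m = (1.7000, -0.8500, 1.5500)
p + v·dt = (-1.1480, 2.1280, 1.6760)
new velocity v' = (-1.1320, 0.6660, 1.9620)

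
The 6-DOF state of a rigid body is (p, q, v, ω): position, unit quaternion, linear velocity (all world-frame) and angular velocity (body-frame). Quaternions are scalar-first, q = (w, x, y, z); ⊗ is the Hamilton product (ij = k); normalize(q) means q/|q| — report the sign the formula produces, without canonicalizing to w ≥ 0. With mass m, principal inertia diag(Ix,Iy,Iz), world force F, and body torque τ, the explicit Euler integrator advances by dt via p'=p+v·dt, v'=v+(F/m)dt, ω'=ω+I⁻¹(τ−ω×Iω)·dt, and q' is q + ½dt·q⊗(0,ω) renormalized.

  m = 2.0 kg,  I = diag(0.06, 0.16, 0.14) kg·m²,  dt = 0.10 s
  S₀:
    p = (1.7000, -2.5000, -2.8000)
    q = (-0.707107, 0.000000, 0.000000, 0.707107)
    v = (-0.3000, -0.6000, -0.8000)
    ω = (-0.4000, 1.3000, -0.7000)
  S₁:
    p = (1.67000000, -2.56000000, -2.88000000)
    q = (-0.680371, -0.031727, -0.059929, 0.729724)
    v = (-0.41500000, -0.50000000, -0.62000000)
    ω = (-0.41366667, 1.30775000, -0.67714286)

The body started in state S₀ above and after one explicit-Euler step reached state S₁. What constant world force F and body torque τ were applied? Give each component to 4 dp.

ω₁ − ω₀ = (-0.01366667, 0.00775000, 0.02285714)
ω₀×(Iω₀) = (0.0182, -0.0224, -0.0520)
τ = I·(Δω/dt) + ω₀×(Iω₀) = (0.0100, -0.0100, -0.0200)
velocity change Δv = (-0.11500000, 0.10000000, 0.18000000)
F = m·Δv/dt = (-2.3000, 2.0000, 3.6000)

F = (-2.3000, 2.0000, 3.6000)
τ = (0.0100, -0.0100, -0.0200)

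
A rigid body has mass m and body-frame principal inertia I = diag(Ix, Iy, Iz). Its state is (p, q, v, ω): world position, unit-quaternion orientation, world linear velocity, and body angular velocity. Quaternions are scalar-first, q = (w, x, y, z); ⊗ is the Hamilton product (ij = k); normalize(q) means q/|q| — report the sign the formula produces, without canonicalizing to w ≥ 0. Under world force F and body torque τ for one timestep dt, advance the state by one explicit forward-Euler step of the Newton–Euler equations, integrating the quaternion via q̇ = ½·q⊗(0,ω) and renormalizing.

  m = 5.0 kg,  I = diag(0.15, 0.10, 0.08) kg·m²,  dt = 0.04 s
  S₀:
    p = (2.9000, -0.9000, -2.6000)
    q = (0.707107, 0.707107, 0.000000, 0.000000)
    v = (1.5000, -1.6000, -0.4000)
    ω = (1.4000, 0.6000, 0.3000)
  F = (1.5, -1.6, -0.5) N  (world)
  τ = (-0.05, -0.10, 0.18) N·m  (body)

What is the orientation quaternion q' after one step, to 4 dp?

q' = (0.6870, 0.7266, 0.0042, 0.0127)

2q̇ = q⊗(0,ω) = (-0.9899498, 0.9899498, 0.2121321, 0.6363963)
q + ½dt·q⊗(0,ω), renormalized = (0.6870, 0.7266, 0.0042, 0.0127)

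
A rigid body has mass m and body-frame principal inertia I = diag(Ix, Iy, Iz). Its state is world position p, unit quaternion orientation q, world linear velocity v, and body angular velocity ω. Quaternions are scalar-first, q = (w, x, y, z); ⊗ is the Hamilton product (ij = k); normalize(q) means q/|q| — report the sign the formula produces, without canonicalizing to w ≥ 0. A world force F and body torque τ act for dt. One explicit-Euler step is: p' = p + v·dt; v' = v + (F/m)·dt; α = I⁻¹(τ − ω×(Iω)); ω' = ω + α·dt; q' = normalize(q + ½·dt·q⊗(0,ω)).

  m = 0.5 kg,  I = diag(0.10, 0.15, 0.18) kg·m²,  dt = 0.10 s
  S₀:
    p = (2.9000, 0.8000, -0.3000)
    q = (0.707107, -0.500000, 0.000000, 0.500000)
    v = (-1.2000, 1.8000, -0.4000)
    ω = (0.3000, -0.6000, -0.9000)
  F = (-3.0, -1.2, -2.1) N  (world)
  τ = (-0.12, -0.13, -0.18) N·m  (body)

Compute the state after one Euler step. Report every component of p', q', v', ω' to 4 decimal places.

ω×(Iω) gyroscopic = (0.0162, 0.0216, -0.0090)
α = I⁻¹(τ − ω×Iω) = (-1.3620, -1.0107, -0.9500)
new body rate ω' = (0.1638, -0.7011, -0.9950)
q⊗(0,ω) = (0.6000000, 0.5121321, -0.7242642, -0.3363963)
q' = normalize(q + ½dt·q⊗(0,ω)) = (0.7359, -0.4736, -0.0362, 0.4824)
a = (-6.0000, -2.4000, -4.2000)
p' = p + v·dt = (2.7800, 0.9800, -0.3400)
v + (F/m)dt = (-1.8000, 1.5600, -0.8200)

p' = (2.7800, 0.9800, -0.3400)
q' = (0.7359, -0.4736, -0.0362, 0.4824)
v' = (-1.8000, 1.5600, -0.8200)
ω' = (0.1638, -0.7011, -0.9950)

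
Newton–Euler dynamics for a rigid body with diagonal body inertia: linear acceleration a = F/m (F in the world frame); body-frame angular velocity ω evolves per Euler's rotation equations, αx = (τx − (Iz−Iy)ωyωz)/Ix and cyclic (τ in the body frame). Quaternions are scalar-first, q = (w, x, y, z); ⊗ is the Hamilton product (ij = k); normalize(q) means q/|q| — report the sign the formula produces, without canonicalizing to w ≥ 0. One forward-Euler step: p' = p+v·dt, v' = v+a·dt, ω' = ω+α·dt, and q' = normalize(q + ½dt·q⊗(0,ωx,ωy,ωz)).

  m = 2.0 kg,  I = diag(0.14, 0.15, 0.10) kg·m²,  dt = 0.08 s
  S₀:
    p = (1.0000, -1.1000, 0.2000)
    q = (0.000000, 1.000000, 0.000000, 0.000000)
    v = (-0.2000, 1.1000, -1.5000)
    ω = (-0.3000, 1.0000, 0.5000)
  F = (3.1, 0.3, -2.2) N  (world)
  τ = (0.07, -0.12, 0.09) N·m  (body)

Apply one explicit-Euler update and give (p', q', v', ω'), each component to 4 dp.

p' = p + v·dt = (0.9840, -1.0120, 0.0800)
v + (F/m)dt = (-0.0760, 1.1120, -1.5880)
α = I⁻¹(τ − ω×Iω) = (0.6786, -0.7600, 0.9300)
ω' = ω + α·dt = (-0.2457, 0.9392, 0.5744)
Hamilton product q⊗(0,ω) = (0.3000000, 0.0000000, -0.5000000, 1.0000000)
q' = normalize(q + ½dt·q⊗(0,ω)) = (0.0120, 0.9989, -0.0200, 0.0400)

p' = (0.9840, -1.0120, 0.0800)
q' = (0.0120, 0.9989, -0.0200, 0.0400)
v' = (-0.0760, 1.1120, -1.5880)
ω' = (-0.2457, 0.9392, 0.5744)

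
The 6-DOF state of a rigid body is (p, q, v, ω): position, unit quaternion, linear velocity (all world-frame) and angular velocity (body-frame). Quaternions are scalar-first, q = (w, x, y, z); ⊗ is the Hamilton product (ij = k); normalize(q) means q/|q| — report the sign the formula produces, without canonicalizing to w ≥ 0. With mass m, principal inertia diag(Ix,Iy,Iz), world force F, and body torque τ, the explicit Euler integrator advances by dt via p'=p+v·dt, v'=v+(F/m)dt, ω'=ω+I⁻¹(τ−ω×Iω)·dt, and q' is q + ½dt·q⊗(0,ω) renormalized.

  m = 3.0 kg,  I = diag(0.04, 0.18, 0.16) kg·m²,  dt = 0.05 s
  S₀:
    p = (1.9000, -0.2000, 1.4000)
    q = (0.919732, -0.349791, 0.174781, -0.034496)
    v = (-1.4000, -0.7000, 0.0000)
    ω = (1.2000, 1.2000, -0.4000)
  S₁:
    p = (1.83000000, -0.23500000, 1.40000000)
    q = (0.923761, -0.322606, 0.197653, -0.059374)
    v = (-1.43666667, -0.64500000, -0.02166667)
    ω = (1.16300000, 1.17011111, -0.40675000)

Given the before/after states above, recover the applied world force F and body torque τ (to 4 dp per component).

Δv = v₁−v₀ = (-0.03666667, 0.05500000, -0.02166667)
F = m·Δv/dt = (-2.2000, 3.3000, -1.3000)
Δω = ω₁−ω₀ = (-0.03700000, -0.02988889, -0.00675000)
ω₀×(Iω₀) = (0.0096, 0.0576, 0.2016)
I·α + gyro = (-0.0200, -0.0500, 0.1800)

F = (-2.2000, 3.3000, -1.3000)
τ = (-0.0200, -0.0500, 0.1800)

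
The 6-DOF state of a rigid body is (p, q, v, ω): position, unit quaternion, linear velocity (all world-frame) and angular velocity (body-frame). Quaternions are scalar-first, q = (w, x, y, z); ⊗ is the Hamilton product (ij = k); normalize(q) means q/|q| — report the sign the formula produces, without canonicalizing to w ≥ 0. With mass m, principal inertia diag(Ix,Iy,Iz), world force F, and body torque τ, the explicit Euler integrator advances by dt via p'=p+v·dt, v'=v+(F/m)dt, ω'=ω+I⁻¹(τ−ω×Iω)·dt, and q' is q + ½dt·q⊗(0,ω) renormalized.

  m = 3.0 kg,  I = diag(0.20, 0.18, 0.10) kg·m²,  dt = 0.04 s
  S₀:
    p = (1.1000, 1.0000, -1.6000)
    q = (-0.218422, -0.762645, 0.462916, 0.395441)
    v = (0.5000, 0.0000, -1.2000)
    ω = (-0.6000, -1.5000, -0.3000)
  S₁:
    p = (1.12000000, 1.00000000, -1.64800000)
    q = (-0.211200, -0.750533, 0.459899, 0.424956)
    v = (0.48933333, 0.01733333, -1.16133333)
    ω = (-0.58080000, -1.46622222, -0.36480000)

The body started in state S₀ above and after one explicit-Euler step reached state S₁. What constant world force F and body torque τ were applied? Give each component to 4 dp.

v₁ − v₀ = (-0.01066667, 0.01733333, 0.03866667)
applied force F = (-0.8000, 1.3000, 2.9000)
ω₁ − ω₀ = (0.01920000, 0.03377778, -0.06480000)
ω₀×(Iω₀) = (-0.0360, 0.0180, -0.0180)
applied torque τ = (0.0600, 0.1700, -0.1800)

F = (-0.8000, 1.3000, 2.9000)
τ = (0.0600, 0.1700, -0.1800)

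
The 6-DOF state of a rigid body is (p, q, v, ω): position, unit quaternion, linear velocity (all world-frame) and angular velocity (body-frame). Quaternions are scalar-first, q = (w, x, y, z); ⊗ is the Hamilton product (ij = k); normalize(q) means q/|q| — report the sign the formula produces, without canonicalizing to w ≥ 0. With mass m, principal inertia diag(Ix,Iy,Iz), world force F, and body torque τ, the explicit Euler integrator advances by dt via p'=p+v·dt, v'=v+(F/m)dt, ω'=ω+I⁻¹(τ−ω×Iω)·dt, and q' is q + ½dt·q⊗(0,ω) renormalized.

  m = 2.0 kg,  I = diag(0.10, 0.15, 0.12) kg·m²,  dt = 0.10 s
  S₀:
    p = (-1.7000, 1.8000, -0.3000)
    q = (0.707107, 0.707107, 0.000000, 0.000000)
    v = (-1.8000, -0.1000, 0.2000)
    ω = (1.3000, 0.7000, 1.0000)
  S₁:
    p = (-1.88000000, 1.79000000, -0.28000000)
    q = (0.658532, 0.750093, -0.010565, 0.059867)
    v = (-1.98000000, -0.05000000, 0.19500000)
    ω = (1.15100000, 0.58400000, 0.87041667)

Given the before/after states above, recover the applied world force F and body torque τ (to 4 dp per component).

F = (-3.6000, 1.0000, -0.1000)
τ = (-0.1700, -0.2000, -0.1100)

velocity change Δv = (-0.18000000, 0.05000000, -0.00500000)
F = m·Δv/dt = (-3.6000, 1.0000, -0.1000)
Δω = ω₁−ω₀ = (-0.14900000, -0.11600000, -0.12958333)
precession coupling = (-0.0210, -0.0260, 0.0455)
applied torque τ = (-0.1700, -0.2000, -0.1100)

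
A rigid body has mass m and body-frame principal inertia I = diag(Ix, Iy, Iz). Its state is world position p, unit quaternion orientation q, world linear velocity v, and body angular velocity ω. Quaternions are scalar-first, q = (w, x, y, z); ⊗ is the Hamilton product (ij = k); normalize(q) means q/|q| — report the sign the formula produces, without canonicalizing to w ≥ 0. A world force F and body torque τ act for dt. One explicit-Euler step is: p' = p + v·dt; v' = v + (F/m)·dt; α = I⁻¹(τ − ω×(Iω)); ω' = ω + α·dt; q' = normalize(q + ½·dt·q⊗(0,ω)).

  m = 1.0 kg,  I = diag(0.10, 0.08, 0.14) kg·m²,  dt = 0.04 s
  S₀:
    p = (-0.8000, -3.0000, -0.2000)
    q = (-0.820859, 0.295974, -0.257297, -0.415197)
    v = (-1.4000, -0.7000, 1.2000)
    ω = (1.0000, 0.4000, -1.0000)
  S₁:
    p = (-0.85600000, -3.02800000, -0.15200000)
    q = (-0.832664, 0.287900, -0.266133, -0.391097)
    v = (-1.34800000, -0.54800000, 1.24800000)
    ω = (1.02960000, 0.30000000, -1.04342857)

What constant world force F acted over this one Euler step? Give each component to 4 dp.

v₁ − v₀ = (0.05200000, 0.15200000, 0.04800000)
applied force F = (1.3000, 3.8000, 1.2000)

F = (1.3000, 3.8000, 1.2000)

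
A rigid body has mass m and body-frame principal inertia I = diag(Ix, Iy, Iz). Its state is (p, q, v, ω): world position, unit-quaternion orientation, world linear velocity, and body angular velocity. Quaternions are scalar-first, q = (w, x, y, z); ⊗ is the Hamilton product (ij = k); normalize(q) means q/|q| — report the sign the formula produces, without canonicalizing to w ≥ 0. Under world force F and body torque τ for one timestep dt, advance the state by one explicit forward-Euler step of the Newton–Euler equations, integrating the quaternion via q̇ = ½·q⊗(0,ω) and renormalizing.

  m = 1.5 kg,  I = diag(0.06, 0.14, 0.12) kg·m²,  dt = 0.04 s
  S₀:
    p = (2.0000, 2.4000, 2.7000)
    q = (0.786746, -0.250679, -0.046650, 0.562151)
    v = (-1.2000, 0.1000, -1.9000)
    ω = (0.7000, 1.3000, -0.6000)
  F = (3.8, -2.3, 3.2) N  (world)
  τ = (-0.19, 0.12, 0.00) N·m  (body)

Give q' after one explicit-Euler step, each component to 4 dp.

q' = (0.7978, -0.2536, -0.0213, 0.5466)

q⊗(0,ω) = (0.5734109, -0.1520841, 1.2658681, -0.7652753)
q + ½dt·q⊗(0,ω), renormalized = (0.7978, -0.2536, -0.0213, 0.5466)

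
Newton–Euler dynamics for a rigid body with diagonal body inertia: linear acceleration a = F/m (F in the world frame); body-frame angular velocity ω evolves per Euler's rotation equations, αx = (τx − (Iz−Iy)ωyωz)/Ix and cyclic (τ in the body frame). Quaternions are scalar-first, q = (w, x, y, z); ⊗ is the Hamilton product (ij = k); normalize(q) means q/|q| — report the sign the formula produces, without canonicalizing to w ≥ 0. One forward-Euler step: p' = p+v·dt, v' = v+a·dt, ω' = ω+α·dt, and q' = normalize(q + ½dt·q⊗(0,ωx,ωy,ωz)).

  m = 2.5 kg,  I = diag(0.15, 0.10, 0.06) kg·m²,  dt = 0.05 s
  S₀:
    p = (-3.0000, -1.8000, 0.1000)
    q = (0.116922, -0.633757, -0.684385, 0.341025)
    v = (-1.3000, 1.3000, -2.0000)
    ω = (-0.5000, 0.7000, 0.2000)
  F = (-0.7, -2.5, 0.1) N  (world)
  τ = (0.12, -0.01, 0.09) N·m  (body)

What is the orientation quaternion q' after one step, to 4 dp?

q' = (0.1192, -0.6445, -0.6833, 0.3219)

q⊗(0,ω) = (0.0939860, -0.4340555, 0.0380843, -0.7624380)
updated quaternion q' = (0.1192, -0.6445, -0.6833, 0.3219)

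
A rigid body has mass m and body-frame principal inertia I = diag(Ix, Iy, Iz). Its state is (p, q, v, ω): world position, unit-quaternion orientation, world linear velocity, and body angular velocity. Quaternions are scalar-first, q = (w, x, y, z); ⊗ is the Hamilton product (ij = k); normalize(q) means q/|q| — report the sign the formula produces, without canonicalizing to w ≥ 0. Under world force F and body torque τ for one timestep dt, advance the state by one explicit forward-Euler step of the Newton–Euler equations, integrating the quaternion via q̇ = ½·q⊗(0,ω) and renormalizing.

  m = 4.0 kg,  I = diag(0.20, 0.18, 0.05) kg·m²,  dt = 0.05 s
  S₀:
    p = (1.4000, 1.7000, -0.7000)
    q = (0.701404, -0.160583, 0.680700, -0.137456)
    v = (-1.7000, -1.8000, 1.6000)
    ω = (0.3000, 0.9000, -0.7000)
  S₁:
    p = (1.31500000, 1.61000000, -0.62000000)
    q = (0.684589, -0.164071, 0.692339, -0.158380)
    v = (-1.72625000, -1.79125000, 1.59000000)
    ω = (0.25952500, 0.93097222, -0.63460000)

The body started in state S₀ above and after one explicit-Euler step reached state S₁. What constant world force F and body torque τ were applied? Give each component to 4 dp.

F = (-2.1000, 0.7000, -0.8000)
τ = (-0.0800, 0.0800, 0.0600)

rate change Δω = (-0.04047500, 0.03097222, 0.06540000)
gyro term ω₀×Iω₀ = (0.0819, -0.0315, -0.0054)
I·α + gyro = (-0.0800, 0.0800, 0.0600)
velocity change Δv = (-0.02625000, 0.00875000, -0.01000000)
F = m·Δv/dt = (-2.1000, 0.7000, -0.8000)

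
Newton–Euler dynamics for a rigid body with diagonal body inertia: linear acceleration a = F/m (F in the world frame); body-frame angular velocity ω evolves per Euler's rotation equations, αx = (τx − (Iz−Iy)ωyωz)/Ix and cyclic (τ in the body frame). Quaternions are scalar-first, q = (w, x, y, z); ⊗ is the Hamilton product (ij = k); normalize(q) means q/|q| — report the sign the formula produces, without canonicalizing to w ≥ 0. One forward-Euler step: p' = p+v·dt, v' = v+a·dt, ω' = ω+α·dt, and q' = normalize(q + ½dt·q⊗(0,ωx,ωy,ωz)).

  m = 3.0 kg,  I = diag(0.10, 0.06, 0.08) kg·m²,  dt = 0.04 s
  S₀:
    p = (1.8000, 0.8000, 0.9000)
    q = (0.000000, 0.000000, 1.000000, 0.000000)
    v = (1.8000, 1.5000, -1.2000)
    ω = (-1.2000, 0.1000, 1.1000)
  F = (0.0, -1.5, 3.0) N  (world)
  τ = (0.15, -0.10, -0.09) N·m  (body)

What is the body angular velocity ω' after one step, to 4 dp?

ω' = (-1.1409, 0.0509, 1.0526)

gyro term ω×Iω = (0.0022, -0.0264, 0.0048)
angular accel α = (1.4780, -1.2267, -1.1850)
ω + α·dt = (-1.1409, 0.0509, 1.0526)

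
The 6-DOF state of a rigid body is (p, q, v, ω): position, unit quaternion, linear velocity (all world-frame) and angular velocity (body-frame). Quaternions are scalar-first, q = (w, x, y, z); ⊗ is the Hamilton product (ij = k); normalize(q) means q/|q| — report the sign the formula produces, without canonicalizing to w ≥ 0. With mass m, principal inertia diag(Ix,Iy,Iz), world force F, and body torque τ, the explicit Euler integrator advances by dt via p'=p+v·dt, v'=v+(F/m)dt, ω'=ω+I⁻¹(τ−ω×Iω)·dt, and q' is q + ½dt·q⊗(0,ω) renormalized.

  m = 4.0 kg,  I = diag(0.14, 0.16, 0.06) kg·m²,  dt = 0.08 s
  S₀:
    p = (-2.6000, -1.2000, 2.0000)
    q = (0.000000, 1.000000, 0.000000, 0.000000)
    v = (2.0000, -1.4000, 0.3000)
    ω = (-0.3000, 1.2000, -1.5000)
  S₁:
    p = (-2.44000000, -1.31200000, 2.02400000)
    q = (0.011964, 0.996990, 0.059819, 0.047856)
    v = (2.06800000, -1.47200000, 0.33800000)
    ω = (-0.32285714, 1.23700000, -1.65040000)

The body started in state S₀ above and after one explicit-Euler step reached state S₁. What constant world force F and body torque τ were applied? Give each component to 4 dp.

Δv = v₁−v₀ = (0.06800000, -0.07200000, 0.03800000)
F = m·Δv/dt = (3.4000, -3.6000, 1.9000)
rate change Δω = (-0.02285714, 0.03700000, -0.15040000)
gyro term ω₀×Iω₀ = (0.1800, 0.0360, -0.0072)
I·α + gyro = (0.1400, 0.1100, -0.1200)

F = (3.4000, -3.6000, 1.9000)
τ = (0.1400, 0.1100, -0.1200)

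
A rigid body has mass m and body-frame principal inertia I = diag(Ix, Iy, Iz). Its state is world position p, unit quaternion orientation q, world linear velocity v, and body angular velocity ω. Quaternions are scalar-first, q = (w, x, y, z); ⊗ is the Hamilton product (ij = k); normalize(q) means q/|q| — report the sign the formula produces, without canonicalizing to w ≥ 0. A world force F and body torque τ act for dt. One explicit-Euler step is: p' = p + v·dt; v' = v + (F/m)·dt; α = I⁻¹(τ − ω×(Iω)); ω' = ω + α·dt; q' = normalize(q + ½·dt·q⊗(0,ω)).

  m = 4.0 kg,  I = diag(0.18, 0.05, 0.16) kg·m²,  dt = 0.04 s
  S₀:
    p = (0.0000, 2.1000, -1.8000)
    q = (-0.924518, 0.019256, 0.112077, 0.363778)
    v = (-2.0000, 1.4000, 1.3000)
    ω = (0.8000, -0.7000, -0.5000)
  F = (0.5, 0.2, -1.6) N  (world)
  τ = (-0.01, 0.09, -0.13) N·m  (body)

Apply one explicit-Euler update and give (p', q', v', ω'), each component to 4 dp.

α = I⁻¹(τ − ω×Iω) = (-0.2694, 1.9600, -1.2675)
ω + α·dt = (0.7892, -0.6216, -0.5507)
q⊗(0,ω) = (0.2449381, -0.5410083, 0.9478130, 0.3591182)
q' = normalize(q + ½dt·q⊗(0,ω)) = (-0.9194, 0.0084, 0.1310, 0.3709)
a = (0.1250, 0.0500, -0.4000)
p + v·dt = (-0.0800, 2.1560, -1.7480)
v' = v + a·dt = (-1.9950, 1.4020, 1.2840)

p' = (-0.0800, 2.1560, -1.7480)
q' = (-0.9194, 0.0084, 0.1310, 0.3709)
v' = (-1.9950, 1.4020, 1.2840)
ω' = (0.7892, -0.6216, -0.5507)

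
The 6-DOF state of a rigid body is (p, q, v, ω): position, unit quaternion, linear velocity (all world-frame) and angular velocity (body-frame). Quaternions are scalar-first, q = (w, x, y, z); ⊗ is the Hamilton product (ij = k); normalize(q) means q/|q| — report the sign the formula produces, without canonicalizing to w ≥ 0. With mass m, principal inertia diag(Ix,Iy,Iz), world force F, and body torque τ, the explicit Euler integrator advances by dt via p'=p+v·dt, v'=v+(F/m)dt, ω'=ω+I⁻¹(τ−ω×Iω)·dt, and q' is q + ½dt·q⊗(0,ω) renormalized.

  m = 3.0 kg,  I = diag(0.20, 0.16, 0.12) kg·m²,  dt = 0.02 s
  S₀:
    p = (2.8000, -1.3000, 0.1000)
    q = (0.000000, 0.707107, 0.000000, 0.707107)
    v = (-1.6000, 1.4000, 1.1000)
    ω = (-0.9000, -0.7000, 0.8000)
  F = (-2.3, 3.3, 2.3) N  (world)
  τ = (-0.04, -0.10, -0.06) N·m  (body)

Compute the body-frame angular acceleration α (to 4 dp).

gyro term ω×Iω = (0.0224, -0.0576, -0.0252)
α = I⁻¹(τ − ω×Iω) = (-0.3120, -0.2650, -0.2900)

α = (-0.3120, -0.2650, -0.2900)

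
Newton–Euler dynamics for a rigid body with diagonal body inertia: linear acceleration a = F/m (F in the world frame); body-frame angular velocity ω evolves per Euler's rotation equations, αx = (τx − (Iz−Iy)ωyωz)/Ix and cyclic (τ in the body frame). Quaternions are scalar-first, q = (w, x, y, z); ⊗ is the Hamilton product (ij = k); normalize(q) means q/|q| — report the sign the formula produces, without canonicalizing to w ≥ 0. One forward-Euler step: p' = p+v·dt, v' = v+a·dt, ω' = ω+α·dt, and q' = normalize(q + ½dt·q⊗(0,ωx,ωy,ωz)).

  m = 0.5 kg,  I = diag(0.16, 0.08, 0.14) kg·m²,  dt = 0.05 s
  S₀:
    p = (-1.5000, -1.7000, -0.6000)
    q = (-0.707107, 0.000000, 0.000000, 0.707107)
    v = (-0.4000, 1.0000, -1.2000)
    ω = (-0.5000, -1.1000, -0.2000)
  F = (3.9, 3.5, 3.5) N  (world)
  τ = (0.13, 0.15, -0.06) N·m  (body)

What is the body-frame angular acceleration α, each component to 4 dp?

α = (0.7300, 1.8500, -0.1143)

precession coupling ω×(Iω) = (0.0132, 0.0020, -0.0440)
angular accel α = (0.7300, 1.8500, -0.1143)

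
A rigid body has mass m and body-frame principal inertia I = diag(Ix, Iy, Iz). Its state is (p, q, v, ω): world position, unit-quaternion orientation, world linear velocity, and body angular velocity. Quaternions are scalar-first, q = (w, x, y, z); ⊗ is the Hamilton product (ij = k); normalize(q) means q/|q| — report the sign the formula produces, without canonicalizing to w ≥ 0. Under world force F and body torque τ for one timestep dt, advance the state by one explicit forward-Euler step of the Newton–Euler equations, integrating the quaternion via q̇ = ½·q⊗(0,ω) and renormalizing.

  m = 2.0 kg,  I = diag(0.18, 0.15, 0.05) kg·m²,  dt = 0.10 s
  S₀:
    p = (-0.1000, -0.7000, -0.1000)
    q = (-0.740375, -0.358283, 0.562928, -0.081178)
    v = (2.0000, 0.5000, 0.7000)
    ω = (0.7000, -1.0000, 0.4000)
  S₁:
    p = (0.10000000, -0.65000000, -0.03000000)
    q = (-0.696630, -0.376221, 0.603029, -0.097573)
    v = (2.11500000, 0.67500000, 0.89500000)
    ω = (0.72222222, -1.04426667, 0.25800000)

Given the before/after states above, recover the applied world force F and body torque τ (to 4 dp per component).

v₁ − v₀ = (0.11500000, 0.17500000, 0.19500000)
F = m·Δv/dt = (2.3000, 3.5000, 3.9000)
Δω = ω₁−ω₀ = (0.02222222, -0.04426667, -0.14200000)
applied torque τ = (0.0800, -0.0300, -0.0500)

F = (2.3000, 3.5000, 3.9000)
τ = (0.0800, -0.0300, -0.0500)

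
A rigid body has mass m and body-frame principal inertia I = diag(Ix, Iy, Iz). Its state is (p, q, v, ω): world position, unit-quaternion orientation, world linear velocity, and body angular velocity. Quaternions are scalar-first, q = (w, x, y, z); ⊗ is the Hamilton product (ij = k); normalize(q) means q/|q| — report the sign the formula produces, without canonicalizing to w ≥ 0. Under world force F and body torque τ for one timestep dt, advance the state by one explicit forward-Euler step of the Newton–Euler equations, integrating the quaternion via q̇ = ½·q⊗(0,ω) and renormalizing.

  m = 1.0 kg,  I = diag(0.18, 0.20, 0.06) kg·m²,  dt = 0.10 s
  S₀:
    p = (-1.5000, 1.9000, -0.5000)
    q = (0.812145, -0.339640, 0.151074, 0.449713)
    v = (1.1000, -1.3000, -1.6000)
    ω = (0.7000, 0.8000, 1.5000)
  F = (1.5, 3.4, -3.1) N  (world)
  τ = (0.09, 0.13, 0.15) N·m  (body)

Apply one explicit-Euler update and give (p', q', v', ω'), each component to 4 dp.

a = F/m = (1.5000, 3.4000, -3.1000)
p' = p + v·dt = (-1.3900, 1.7700, -0.6600)
v + (F/m)dt = (1.2500, -0.9600, -1.9100)
angular accel α = (1.4333, 0.0200, 2.3133)
new body rate ω' = (0.8433, 0.8020, 1.7313)
2q̇ = q⊗(0,ω) = (-0.5576807, 0.4353421, 1.4739751, 0.8407537)
q' = normalize(q + ½dt·q⊗(0,ω)) = (0.7810, -0.3165, 0.2238, 0.4897)

p' = (-1.3900, 1.7700, -0.6600)
q' = (0.7810, -0.3165, 0.2238, 0.4897)
v' = (1.2500, -0.9600, -1.9100)
ω' = (0.8433, 0.8020, 1.7313)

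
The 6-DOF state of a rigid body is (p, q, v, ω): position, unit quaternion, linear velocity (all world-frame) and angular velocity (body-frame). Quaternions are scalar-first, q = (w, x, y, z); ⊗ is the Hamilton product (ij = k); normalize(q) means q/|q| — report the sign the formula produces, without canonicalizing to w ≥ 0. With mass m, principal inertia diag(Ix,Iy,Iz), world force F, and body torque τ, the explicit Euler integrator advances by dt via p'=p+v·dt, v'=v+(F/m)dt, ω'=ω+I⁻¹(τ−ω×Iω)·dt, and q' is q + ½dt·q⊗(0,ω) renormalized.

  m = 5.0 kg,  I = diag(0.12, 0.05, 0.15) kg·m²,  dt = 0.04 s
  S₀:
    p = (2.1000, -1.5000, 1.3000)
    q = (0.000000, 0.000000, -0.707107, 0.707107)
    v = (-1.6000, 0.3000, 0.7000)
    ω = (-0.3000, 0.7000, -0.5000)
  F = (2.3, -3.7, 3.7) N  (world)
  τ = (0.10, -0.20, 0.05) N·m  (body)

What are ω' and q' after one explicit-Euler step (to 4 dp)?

(τ − ω×Iω)/I = (1.1250, -3.9100, 0.2353)
new body rate ω' = (-0.2550, 0.5436, -0.4906)
2q̇ = q⊗(0,ω) = (0.8485284, -0.1414214, -0.2121321, -0.2121321)
updated quaternion q' = (0.0170, -0.0028, -0.7112, 0.7027)

ω' = (-0.2550, 0.5436, -0.4906)
q' = (0.0170, -0.0028, -0.7112, 0.7027)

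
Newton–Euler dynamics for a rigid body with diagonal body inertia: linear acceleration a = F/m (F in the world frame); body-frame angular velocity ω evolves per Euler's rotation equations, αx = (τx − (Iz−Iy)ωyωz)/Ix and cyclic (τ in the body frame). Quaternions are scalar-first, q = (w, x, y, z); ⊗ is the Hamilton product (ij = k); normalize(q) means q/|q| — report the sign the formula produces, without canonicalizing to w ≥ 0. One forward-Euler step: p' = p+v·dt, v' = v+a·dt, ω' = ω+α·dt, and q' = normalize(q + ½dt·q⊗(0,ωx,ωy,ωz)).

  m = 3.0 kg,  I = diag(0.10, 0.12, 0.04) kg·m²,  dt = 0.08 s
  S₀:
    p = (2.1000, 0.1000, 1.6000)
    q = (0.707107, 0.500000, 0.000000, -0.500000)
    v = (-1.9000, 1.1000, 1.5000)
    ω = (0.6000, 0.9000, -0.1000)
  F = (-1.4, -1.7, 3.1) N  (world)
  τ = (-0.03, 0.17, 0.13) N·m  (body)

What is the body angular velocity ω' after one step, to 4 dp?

ω' = (0.5702, 1.0157, 0.1384)

ω×(Iω) gyroscopic = (0.0072, -0.0036, 0.0108)
(τ − ω×Iω)/I = (-0.3720, 1.4467, 2.9800)
ω + α·dt = (0.5702, 1.0157, 0.1384)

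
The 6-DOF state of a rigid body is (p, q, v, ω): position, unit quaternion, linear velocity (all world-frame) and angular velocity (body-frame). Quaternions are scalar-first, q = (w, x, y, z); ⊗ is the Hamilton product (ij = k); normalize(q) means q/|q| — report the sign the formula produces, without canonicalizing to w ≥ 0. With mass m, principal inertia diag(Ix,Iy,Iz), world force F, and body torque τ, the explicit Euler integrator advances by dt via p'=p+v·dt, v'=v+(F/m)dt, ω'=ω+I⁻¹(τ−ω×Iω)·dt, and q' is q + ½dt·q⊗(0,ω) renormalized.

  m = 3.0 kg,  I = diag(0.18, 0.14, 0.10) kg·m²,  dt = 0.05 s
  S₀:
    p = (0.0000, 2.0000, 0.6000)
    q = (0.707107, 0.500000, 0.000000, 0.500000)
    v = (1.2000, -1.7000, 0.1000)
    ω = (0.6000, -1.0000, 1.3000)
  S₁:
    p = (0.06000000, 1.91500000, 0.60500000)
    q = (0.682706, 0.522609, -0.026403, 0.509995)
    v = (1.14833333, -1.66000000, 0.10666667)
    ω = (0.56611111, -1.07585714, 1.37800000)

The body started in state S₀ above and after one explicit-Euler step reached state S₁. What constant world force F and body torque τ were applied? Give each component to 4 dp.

F = (-3.1000, 2.4000, 0.4000)
τ = (-0.0700, -0.1500, 0.1800)

velocity change Δv = (-0.05166667, 0.04000000, 0.00666667)
m·(v₁−v₀)/dt = (-3.1000, 2.4000, 0.4000)
Δω = ω₁−ω₀ = (-0.03388889, -0.07585714, 0.07800000)
gyro term ω₀×Iω₀ = (0.0520, 0.0624, 0.0240)
τ = I·(Δω/dt) + ω₀×(Iω₀) = (-0.0700, -0.1500, 0.1800)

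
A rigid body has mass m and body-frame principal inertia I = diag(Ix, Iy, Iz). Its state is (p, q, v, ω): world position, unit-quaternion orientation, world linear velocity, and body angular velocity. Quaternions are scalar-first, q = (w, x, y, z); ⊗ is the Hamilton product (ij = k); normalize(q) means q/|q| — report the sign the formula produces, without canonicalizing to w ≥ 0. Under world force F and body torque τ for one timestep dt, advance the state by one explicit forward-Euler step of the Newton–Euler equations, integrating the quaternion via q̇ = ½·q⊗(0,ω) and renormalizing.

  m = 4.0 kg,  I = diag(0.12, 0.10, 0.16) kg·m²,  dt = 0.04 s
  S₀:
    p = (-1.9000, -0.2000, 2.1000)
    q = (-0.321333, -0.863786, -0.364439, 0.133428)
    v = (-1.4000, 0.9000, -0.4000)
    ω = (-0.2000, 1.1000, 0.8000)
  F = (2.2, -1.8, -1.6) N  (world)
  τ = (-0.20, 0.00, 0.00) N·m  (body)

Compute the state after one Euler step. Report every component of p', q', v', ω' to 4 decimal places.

(τ − ω×Iω)/I = (-2.1067, -0.0640, -0.0275)
new body rate ω' = (-0.2843, 1.0974, 0.7989)
2q̇ = q⊗(0,ω) = (0.1213833, -0.3740554, 0.3108769, -1.2801188)
q + ½dt·q⊗(0,ω), renormalized = (-0.3188, -0.8709, -0.3581, 0.1078)
a = F/m = (0.5500, -0.4500, -0.4000)
p + v·dt = (-1.9560, -0.1640, 2.0840)
v + (F/m)dt = (-1.3780, 0.8820, -0.4160)

p' = (-1.9560, -0.1640, 2.0840)
q' = (-0.3188, -0.8709, -0.3581, 0.1078)
v' = (-1.3780, 0.8820, -0.4160)
ω' = (-0.2843, 1.0974, 0.7989)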